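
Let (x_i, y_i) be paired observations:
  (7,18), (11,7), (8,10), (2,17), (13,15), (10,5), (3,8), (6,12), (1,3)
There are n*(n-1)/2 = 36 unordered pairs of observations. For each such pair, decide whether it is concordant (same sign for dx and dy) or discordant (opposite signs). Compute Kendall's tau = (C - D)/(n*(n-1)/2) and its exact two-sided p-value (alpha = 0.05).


Step 1: Enumerate the 36 unordered pairs (i,j) with i<j and classify each by sign(x_j-x_i) * sign(y_j-y_i).
  (1,2):dx=+4,dy=-11->D; (1,3):dx=+1,dy=-8->D; (1,4):dx=-5,dy=-1->C; (1,5):dx=+6,dy=-3->D
  (1,6):dx=+3,dy=-13->D; (1,7):dx=-4,dy=-10->C; (1,8):dx=-1,dy=-6->C; (1,9):dx=-6,dy=-15->C
  (2,3):dx=-3,dy=+3->D; (2,4):dx=-9,dy=+10->D; (2,5):dx=+2,dy=+8->C; (2,6):dx=-1,dy=-2->C
  (2,7):dx=-8,dy=+1->D; (2,8):dx=-5,dy=+5->D; (2,9):dx=-10,dy=-4->C; (3,4):dx=-6,dy=+7->D
  (3,5):dx=+5,dy=+5->C; (3,6):dx=+2,dy=-5->D; (3,7):dx=-5,dy=-2->C; (3,8):dx=-2,dy=+2->D
  (3,9):dx=-7,dy=-7->C; (4,5):dx=+11,dy=-2->D; (4,6):dx=+8,dy=-12->D; (4,7):dx=+1,dy=-9->D
  (4,8):dx=+4,dy=-5->D; (4,9):dx=-1,dy=-14->C; (5,6):dx=-3,dy=-10->C; (5,7):dx=-10,dy=-7->C
  (5,8):dx=-7,dy=-3->C; (5,9):dx=-12,dy=-12->C; (6,7):dx=-7,dy=+3->D; (6,8):dx=-4,dy=+7->D
  (6,9):dx=-9,dy=-2->C; (7,8):dx=+3,dy=+4->C; (7,9):dx=-2,dy=-5->C; (8,9):dx=-5,dy=-9->C
Step 2: C = 19, D = 17, total pairs = 36.
Step 3: tau = (C - D)/(n(n-1)/2) = (19 - 17)/36 = 0.055556.
Step 4: Exact two-sided p-value (enumerate n! = 362880 permutations of y under H0): p = 0.919455.
Step 5: alpha = 0.05. fail to reject H0.

tau_b = 0.0556 (C=19, D=17), p = 0.919455, fail to reject H0.


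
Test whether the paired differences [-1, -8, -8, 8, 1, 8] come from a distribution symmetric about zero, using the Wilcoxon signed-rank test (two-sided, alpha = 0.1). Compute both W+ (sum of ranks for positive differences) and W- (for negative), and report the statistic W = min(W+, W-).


Step 1: Drop any zero differences (none here) and take |d_i|.
|d| = [1, 8, 8, 8, 1, 8]
Step 2: Midrank |d_i| (ties get averaged ranks).
ranks: |1|->1.5, |8|->4.5, |8|->4.5, |8|->4.5, |1|->1.5, |8|->4.5
Step 3: Attach original signs; sum ranks with positive sign and with negative sign.
W+ = 4.5 + 1.5 + 4.5 = 10.5
W- = 1.5 + 4.5 + 4.5 = 10.5
(Check: W+ + W- = 21 should equal n(n+1)/2 = 21.)
Step 4: Test statistic W = min(W+, W-) = 10.5.
Step 5: Ties in |d|, so use the tie-corrected normal approximation.
        E[W] = n(n+1)/4 = 6*7/4 = 10.5.
        Tie groups: |d|=1 (t=2), |d|=8 (t=4); sum(t^3 - t) = 66.
        Var[W] = n(n+1)(2n+1)/24 - sum(t^3-t)/48 = 546/24 - 66/48 = 21.375.
        z = (W - E[W]) / sqrt(Var[W]) = (10.5 - 10.5) / 4.6233 = 0.0000.
        Two-sided p = 2*Phi(z) = 1.000000.
Step 6: alpha = 0.1. fail to reject H0.

W+ = 10.5, W- = 10.5, W = min = 10.5, p = 1.000000, fail to reject H0.


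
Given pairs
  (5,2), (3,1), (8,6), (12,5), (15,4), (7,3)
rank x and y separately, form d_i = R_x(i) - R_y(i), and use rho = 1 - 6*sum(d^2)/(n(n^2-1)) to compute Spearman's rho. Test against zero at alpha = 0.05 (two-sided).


Step 1: Rank x and y separately (midranks; no ties here).
rank(x): 5->2, 3->1, 8->4, 12->5, 15->6, 7->3
rank(y): 2->2, 1->1, 6->6, 5->5, 4->4, 3->3
Step 2: d_i = R_x(i) - R_y(i); compute d_i^2.
  (2-2)^2=0, (1-1)^2=0, (4-6)^2=4, (5-5)^2=0, (6-4)^2=4, (3-3)^2=0
sum(d^2) = 8.
Step 3: rho = 1 - 6*8 / (6*(6^2 - 1)) = 1 - 48/210 = 0.771429.
Step 4: Under H0, t = rho * sqrt((n-2)/(1-rho^2)) = 2.4247 ~ t(4).
Step 5: Two-sided p-value from the t-distribution with 4 df = 0.072397.
Step 6: alpha = 0.05. fail to reject H0.

rho = 0.7714, p = 0.072397, fail to reject H0 at alpha = 0.05.


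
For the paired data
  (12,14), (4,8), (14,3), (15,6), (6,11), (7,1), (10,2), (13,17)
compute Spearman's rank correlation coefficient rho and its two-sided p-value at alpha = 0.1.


Step 1: Rank x and y separately (midranks; no ties here).
rank(x): 12->5, 4->1, 14->7, 15->8, 6->2, 7->3, 10->4, 13->6
rank(y): 14->7, 8->5, 3->3, 6->4, 11->6, 1->1, 2->2, 17->8
Step 2: d_i = R_x(i) - R_y(i); compute d_i^2.
  (5-7)^2=4, (1-5)^2=16, (7-3)^2=16, (8-4)^2=16, (2-6)^2=16, (3-1)^2=4, (4-2)^2=4, (6-8)^2=4
sum(d^2) = 80.
Step 3: rho = 1 - 6*80 / (8*(8^2 - 1)) = 1 - 480/504 = 0.047619.
Step 4: Under H0, t = rho * sqrt((n-2)/(1-rho^2)) = 0.1168 ~ t(6).
Step 5: Two-sided p-value from the t-distribution with 6 df = 0.910849.
Step 6: alpha = 0.1. fail to reject H0.

rho = 0.0476, p = 0.910849, fail to reject H0 at alpha = 0.1.


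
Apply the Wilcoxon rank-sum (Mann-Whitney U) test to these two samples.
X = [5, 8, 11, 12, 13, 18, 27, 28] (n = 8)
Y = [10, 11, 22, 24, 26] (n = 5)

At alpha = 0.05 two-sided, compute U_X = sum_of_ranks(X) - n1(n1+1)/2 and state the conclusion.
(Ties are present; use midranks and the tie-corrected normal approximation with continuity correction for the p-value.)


Step 1: Combine and sort all 13 observations; assign midranks.
sorted (value, group): (5,X), (8,X), (10,Y), (11,X), (11,Y), (12,X), (13,X), (18,X), (22,Y), (24,Y), (26,Y), (27,X), (28,X)
ranks: 5->1, 8->2, 10->3, 11->4.5, 11->4.5, 12->6, 13->7, 18->8, 22->9, 24->10, 26->11, 27->12, 28->13
Step 2: Rank sum for X: R1 = 1 + 2 + 4.5 + 6 + 7 + 8 + 12 + 13 = 53.5.
Step 3: U_X = R1 - n1(n1+1)/2 = 53.5 - 8*9/2 = 53.5 - 36 = 17.5.
       U_Y = n1*n2 - U_X = 40 - 17.5 = 22.5.
Step 4: Ties are present, so use the tie-corrected normal approximation (with continuity correction) for the p-value.
Step 5: p-value = 0.769390; compare to alpha = 0.05. fail to reject H0.

U_X = 17.5, p = 0.769390, fail to reject H0 at alpha = 0.05.


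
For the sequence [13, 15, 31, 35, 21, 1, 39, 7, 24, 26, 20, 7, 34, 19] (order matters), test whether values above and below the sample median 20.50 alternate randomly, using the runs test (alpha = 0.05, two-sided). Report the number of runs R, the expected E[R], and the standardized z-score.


Step 1: Compute median = 20.50; label A = above, B = below.
Labels in order: BBAAABABAABBAB  (n_A = 7, n_B = 7)
Step 2: Count runs R = 9.
Step 3: Under H0 (random ordering), E[R] = 2*n_A*n_B/(n_A+n_B) + 1 = 2*7*7/14 + 1 = 8.0000.
        Var[R] = 2*n_A*n_B*(2*n_A*n_B - n_A - n_B) / ((n_A+n_B)^2 * (n_A+n_B-1)) = 8232/2548 = 3.2308.
        SD[R] = 1.7974.
Step 4: Continuity-corrected z = (R - 0.5 - E[R]) / SD[R] = (9 - 0.5 - 8.0000) / 1.7974 = 0.2782.
Step 5: Two-sided p-value via normal approximation = 2*(1 - Phi(|z|)) = 0.780879.
Step 6: alpha = 0.05. fail to reject H0.

R = 9, z = 0.2782, p = 0.780879, fail to reject H0.


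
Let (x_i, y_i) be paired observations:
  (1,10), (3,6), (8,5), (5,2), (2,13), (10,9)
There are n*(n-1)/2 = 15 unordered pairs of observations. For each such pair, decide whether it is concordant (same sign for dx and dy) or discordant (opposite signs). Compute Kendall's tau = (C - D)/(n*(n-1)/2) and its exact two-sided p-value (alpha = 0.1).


Step 1: Enumerate the 15 unordered pairs (i,j) with i<j and classify each by sign(x_j-x_i) * sign(y_j-y_i).
  (1,2):dx=+2,dy=-4->D; (1,3):dx=+7,dy=-5->D; (1,4):dx=+4,dy=-8->D; (1,5):dx=+1,dy=+3->C
  (1,6):dx=+9,dy=-1->D; (2,3):dx=+5,dy=-1->D; (2,4):dx=+2,dy=-4->D; (2,5):dx=-1,dy=+7->D
  (2,6):dx=+7,dy=+3->C; (3,4):dx=-3,dy=-3->C; (3,5):dx=-6,dy=+8->D; (3,6):dx=+2,dy=+4->C
  (4,5):dx=-3,dy=+11->D; (4,6):dx=+5,dy=+7->C; (5,6):dx=+8,dy=-4->D
Step 2: C = 5, D = 10, total pairs = 15.
Step 3: tau = (C - D)/(n(n-1)/2) = (5 - 10)/15 = -0.333333.
Step 4: Exact two-sided p-value (enumerate n! = 720 permutations of y under H0): p = 0.469444.
Step 5: alpha = 0.1. fail to reject H0.

tau_b = -0.3333 (C=5, D=10), p = 0.469444, fail to reject H0.


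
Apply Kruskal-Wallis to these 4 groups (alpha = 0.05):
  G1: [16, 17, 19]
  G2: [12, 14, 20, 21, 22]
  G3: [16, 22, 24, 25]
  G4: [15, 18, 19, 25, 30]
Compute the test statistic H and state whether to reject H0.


Step 1: Combine all N = 17 observations and assign midranks.
sorted (value, group, rank): (12,G2,1), (14,G2,2), (15,G4,3), (16,G1,4.5), (16,G3,4.5), (17,G1,6), (18,G4,7), (19,G1,8.5), (19,G4,8.5), (20,G2,10), (21,G2,11), (22,G2,12.5), (22,G3,12.5), (24,G3,14), (25,G3,15.5), (25,G4,15.5), (30,G4,17)
Step 2: Sum ranks within each group.
R_1 = 19 (n_1 = 3)
R_2 = 36.5 (n_2 = 5)
R_3 = 46.5 (n_3 = 4)
R_4 = 51 (n_4 = 5)
Step 3: H = 12/(N(N+1)) * sum(R_i^2/n_i) - 3(N+1)
     = 12/(17*18) * (19^2/3 + 36.5^2/5 + 46.5^2/4 + 51^2/5) - 3*18
     = 0.039216 * 1447.55 - 54
     = 2.766503.
Step 4: Ties present; correction factor C = 1 - 24/(17^3 - 17) = 0.995098. Corrected H = 2.766503 / 0.995098 = 2.780131.
Step 5: Under H0, H ~ chi^2(3); p-value = 0.426781.
Step 6: alpha = 0.05. fail to reject H0.

H = 2.7801, df = 3, p = 0.426781, fail to reject H0.


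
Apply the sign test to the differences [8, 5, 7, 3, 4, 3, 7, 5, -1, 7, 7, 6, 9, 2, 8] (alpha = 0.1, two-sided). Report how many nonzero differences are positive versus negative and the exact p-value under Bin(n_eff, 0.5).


Step 1: Discard zero differences. Original n = 15; n_eff = number of nonzero differences = 15.
Nonzero differences (with sign): +8, +5, +7, +3, +4, +3, +7, +5, -1, +7, +7, +6, +9, +2, +8
Step 2: Count signs: positive = 14, negative = 1.
Step 3: Under H0: P(positive) = 0.5, so the number of positives S ~ Bin(15, 0.5).
Step 4: Two-sided exact p-value = sum of Bin(15,0.5) probabilities at or below the observed probability = 0.000977.
Step 5: alpha = 0.1. reject H0.

n_eff = 15, pos = 14, neg = 1, p = 0.000977, reject H0.


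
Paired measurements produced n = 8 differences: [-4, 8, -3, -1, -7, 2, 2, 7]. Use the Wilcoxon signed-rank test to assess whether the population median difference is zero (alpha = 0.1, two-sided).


Step 1: Drop any zero differences (none here) and take |d_i|.
|d| = [4, 8, 3, 1, 7, 2, 2, 7]
Step 2: Midrank |d_i| (ties get averaged ranks).
ranks: |4|->5, |8|->8, |3|->4, |1|->1, |7|->6.5, |2|->2.5, |2|->2.5, |7|->6.5
Step 3: Attach original signs; sum ranks with positive sign and with negative sign.
W+ = 8 + 2.5 + 2.5 + 6.5 = 19.5
W- = 5 + 4 + 1 + 6.5 = 16.5
(Check: W+ + W- = 36 should equal n(n+1)/2 = 36.)
Step 4: Test statistic W = min(W+, W-) = 16.5.
Step 5: Ties in |d|, so use the tie-corrected normal approximation.
        E[W] = n(n+1)/4 = 8*9/4 = 18.
        Tie groups: |d|=2 (t=2), |d|=7 (t=2); sum(t^3 - t) = 12.
        Var[W] = n(n+1)(2n+1)/24 - sum(t^3-t)/48 = 1224/24 - 12/48 = 50.75.
        z = (W - E[W]) / sqrt(Var[W]) = (16.5 - 18) / 7.1239 = -0.2106.
        Two-sided p = 2*Phi(z) = 0.833232.
Step 6: alpha = 0.1. fail to reject H0.

W+ = 19.5, W- = 16.5, W = min = 16.5, p = 0.833232, fail to reject H0.


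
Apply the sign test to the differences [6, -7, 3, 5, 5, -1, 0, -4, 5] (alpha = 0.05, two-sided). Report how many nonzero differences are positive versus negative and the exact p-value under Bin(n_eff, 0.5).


Step 1: Discard zero differences. Original n = 9; n_eff = number of nonzero differences = 8.
Nonzero differences (with sign): +6, -7, +3, +5, +5, -1, -4, +5
Step 2: Count signs: positive = 5, negative = 3.
Step 3: Under H0: P(positive) = 0.5, so the number of positives S ~ Bin(8, 0.5).
Step 4: Two-sided exact p-value = sum of Bin(8,0.5) probabilities at or below the observed probability = 0.726562.
Step 5: alpha = 0.05. fail to reject H0.

n_eff = 8, pos = 5, neg = 3, p = 0.726562, fail to reject H0.


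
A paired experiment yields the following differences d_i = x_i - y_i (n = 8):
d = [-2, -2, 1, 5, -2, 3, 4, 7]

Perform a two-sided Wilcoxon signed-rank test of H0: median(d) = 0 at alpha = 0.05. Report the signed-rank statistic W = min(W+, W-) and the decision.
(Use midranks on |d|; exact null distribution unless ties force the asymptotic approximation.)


Step 1: Drop any zero differences (none here) and take |d_i|.
|d| = [2, 2, 1, 5, 2, 3, 4, 7]
Step 2: Midrank |d_i| (ties get averaged ranks).
ranks: |2|->3, |2|->3, |1|->1, |5|->7, |2|->3, |3|->5, |4|->6, |7|->8
Step 3: Attach original signs; sum ranks with positive sign and with negative sign.
W+ = 1 + 7 + 5 + 6 + 8 = 27
W- = 3 + 3 + 3 = 9
(Check: W+ + W- = 36 should equal n(n+1)/2 = 36.)
Step 4: Test statistic W = min(W+, W-) = 9.
Step 5: Ties in |d|, so use the tie-corrected normal approximation.
        E[W] = n(n+1)/4 = 8*9/4 = 18.
        Tie groups: |d|=2 (t=3); sum(t^3 - t) = 24.
        Var[W] = n(n+1)(2n+1)/24 - sum(t^3-t)/48 = 1224/24 - 24/48 = 50.5.
        z = (W - E[W]) / sqrt(Var[W]) = (9 - 18) / 7.1063 = -1.2665.
        Two-sided p = 2*Phi(z) = 0.205343.
Step 6: alpha = 0.05. fail to reject H0.

W+ = 27, W- = 9, W = min = 9, p = 0.205343, fail to reject H0.


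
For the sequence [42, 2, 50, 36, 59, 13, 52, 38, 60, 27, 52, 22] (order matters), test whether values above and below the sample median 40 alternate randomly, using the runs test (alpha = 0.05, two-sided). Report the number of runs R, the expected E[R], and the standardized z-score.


Step 1: Compute median = 40; label A = above, B = below.
Labels in order: ABABABABABAB  (n_A = 6, n_B = 6)
Step 2: Count runs R = 12.
Step 3: Under H0 (random ordering), E[R] = 2*n_A*n_B/(n_A+n_B) + 1 = 2*6*6/12 + 1 = 7.0000.
        Var[R] = 2*n_A*n_B*(2*n_A*n_B - n_A - n_B) / ((n_A+n_B)^2 * (n_A+n_B-1)) = 4320/1584 = 2.7273.
        SD[R] = 1.6514.
Step 4: Continuity-corrected z = (R - 0.5 - E[R]) / SD[R] = (12 - 0.5 - 7.0000) / 1.6514 = 2.7249.
Step 5: Two-sided p-value via normal approximation = 2*(1 - Phi(|z|)) = 0.006432.
Step 6: alpha = 0.05. reject H0.

R = 12, z = 2.7249, p = 0.006432, reject H0.


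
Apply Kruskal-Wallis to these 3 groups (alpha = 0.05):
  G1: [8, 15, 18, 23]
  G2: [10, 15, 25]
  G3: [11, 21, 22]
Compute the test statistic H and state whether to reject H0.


Step 1: Combine all N = 10 observations and assign midranks.
sorted (value, group, rank): (8,G1,1), (10,G2,2), (11,G3,3), (15,G1,4.5), (15,G2,4.5), (18,G1,6), (21,G3,7), (22,G3,8), (23,G1,9), (25,G2,10)
Step 2: Sum ranks within each group.
R_1 = 20.5 (n_1 = 4)
R_2 = 16.5 (n_2 = 3)
R_3 = 18 (n_3 = 3)
Step 3: H = 12/(N(N+1)) * sum(R_i^2/n_i) - 3(N+1)
     = 12/(10*11) * (20.5^2/4 + 16.5^2/3 + 18^2/3) - 3*11
     = 0.109091 * 303.812 - 33
     = 0.143182.
Step 4: Ties present; correction factor C = 1 - 6/(10^3 - 10) = 0.993939. Corrected H = 0.143182 / 0.993939 = 0.144055.
Step 5: Under H0, H ~ chi^2(2); p-value = 0.930505.
Step 6: alpha = 0.05. fail to reject H0.

H = 0.1441, df = 2, p = 0.930505, fail to reject H0.


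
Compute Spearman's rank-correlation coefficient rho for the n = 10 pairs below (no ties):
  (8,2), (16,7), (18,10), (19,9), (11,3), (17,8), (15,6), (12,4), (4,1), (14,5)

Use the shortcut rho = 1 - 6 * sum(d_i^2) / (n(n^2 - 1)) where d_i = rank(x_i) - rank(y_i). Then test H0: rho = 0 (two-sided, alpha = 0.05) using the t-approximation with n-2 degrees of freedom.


Step 1: Rank x and y separately (midranks; no ties here).
rank(x): 8->2, 16->7, 18->9, 19->10, 11->3, 17->8, 15->6, 12->4, 4->1, 14->5
rank(y): 2->2, 7->7, 10->10, 9->9, 3->3, 8->8, 6->6, 4->4, 1->1, 5->5
Step 2: d_i = R_x(i) - R_y(i); compute d_i^2.
  (2-2)^2=0, (7-7)^2=0, (9-10)^2=1, (10-9)^2=1, (3-3)^2=0, (8-8)^2=0, (6-6)^2=0, (4-4)^2=0, (1-1)^2=0, (5-5)^2=0
sum(d^2) = 2.
Step 3: rho = 1 - 6*2 / (10*(10^2 - 1)) = 1 - 12/990 = 0.987879.
Step 4: Under H0, t = rho * sqrt((n-2)/(1-rho^2)) = 18.0003 ~ t(8).
Step 5: Two-sided p-value from the t-distribution with 8 df = 0.000000.
Step 6: alpha = 0.05. reject H0.

rho = 0.9879, p = 0.000000, reject H0 at alpha = 0.05.


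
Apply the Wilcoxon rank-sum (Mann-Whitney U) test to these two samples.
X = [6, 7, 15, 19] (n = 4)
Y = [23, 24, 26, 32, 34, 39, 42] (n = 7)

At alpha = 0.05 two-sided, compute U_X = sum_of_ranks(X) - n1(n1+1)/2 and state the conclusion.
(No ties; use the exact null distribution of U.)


Step 1: Combine and sort all 11 observations; assign midranks.
sorted (value, group): (6,X), (7,X), (15,X), (19,X), (23,Y), (24,Y), (26,Y), (32,Y), (34,Y), (39,Y), (42,Y)
ranks: 6->1, 7->2, 15->3, 19->4, 23->5, 24->6, 26->7, 32->8, 34->9, 39->10, 42->11
Step 2: Rank sum for X: R1 = 1 + 2 + 3 + 4 = 10.
Step 3: U_X = R1 - n1(n1+1)/2 = 10 - 4*5/2 = 10 - 10 = 0.
       U_Y = n1*n2 - U_X = 28 - 0 = 28.
Step 4: No ties, so the exact null distribution of U (based on enumerating the C(11,4) = 330 equally likely rank assignments) gives the two-sided p-value.
Step 5: p-value = 0.006061; compare to alpha = 0.05. reject H0.

U_X = 0, p = 0.006061, reject H0 at alpha = 0.05.


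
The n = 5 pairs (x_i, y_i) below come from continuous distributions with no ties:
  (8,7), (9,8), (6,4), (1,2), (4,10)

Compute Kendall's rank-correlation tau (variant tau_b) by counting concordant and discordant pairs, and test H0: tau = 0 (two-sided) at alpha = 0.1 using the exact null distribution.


Step 1: Enumerate the 10 unordered pairs (i,j) with i<j and classify each by sign(x_j-x_i) * sign(y_j-y_i).
  (1,2):dx=+1,dy=+1->C; (1,3):dx=-2,dy=-3->C; (1,4):dx=-7,dy=-5->C; (1,5):dx=-4,dy=+3->D
  (2,3):dx=-3,dy=-4->C; (2,4):dx=-8,dy=-6->C; (2,5):dx=-5,dy=+2->D; (3,4):dx=-5,dy=-2->C
  (3,5):dx=-2,dy=+6->D; (4,5):dx=+3,dy=+8->C
Step 2: C = 7, D = 3, total pairs = 10.
Step 3: tau = (C - D)/(n(n-1)/2) = (7 - 3)/10 = 0.400000.
Step 4: Exact two-sided p-value (enumerate n! = 120 permutations of y under H0): p = 0.483333.
Step 5: alpha = 0.1. fail to reject H0.

tau_b = 0.4000 (C=7, D=3), p = 0.483333, fail to reject H0.


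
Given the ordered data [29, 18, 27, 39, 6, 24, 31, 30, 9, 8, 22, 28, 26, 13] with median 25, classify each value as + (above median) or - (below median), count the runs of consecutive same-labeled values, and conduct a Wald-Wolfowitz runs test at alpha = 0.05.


Step 1: Compute median = 25; label A = above, B = below.
Labels in order: ABAABBAABBBAAB  (n_A = 7, n_B = 7)
Step 2: Count runs R = 8.
Step 3: Under H0 (random ordering), E[R] = 2*n_A*n_B/(n_A+n_B) + 1 = 2*7*7/14 + 1 = 8.0000.
        Var[R] = 2*n_A*n_B*(2*n_A*n_B - n_A - n_B) / ((n_A+n_B)^2 * (n_A+n_B-1)) = 8232/2548 = 3.2308.
        SD[R] = 1.7974.
Step 4: R = E[R], so z = 0 with no continuity correction.
Step 5: Two-sided p-value via normal approximation = 2*(1 - Phi(|z|)) = 1.000000.
Step 6: alpha = 0.05. fail to reject H0.

R = 8, z = 0.0000, p = 1.000000, fail to reject H0.


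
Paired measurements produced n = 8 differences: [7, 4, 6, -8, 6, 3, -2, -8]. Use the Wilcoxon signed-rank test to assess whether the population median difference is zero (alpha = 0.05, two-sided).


Step 1: Drop any zero differences (none here) and take |d_i|.
|d| = [7, 4, 6, 8, 6, 3, 2, 8]
Step 2: Midrank |d_i| (ties get averaged ranks).
ranks: |7|->6, |4|->3, |6|->4.5, |8|->7.5, |6|->4.5, |3|->2, |2|->1, |8|->7.5
Step 3: Attach original signs; sum ranks with positive sign and with negative sign.
W+ = 6 + 3 + 4.5 + 4.5 + 2 = 20
W- = 7.5 + 1 + 7.5 = 16
(Check: W+ + W- = 36 should equal n(n+1)/2 = 36.)
Step 4: Test statistic W = min(W+, W-) = 16.
Step 5: Ties in |d|, so use the tie-corrected normal approximation.
        E[W] = n(n+1)/4 = 8*9/4 = 18.
        Tie groups: |d|=6 (t=2), |d|=8 (t=2); sum(t^3 - t) = 12.
        Var[W] = n(n+1)(2n+1)/24 - sum(t^3-t)/48 = 1224/24 - 12/48 = 50.75.
        z = (W - E[W]) / sqrt(Var[W]) = (16 - 18) / 7.1239 = -0.2807.
        Two-sided p = 2*Phi(z) = 0.778906.
Step 6: alpha = 0.05. fail to reject H0.

W+ = 20, W- = 16, W = min = 16, p = 0.778906, fail to reject H0.


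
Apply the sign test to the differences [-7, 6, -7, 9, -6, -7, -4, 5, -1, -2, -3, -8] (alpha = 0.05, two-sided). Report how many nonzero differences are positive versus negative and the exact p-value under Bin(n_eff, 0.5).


Step 1: Discard zero differences. Original n = 12; n_eff = number of nonzero differences = 12.
Nonzero differences (with sign): -7, +6, -7, +9, -6, -7, -4, +5, -1, -2, -3, -8
Step 2: Count signs: positive = 3, negative = 9.
Step 3: Under H0: P(positive) = 0.5, so the number of positives S ~ Bin(12, 0.5).
Step 4: Two-sided exact p-value = sum of Bin(12,0.5) probabilities at or below the observed probability = 0.145996.
Step 5: alpha = 0.05. fail to reject H0.

n_eff = 12, pos = 3, neg = 9, p = 0.145996, fail to reject H0.


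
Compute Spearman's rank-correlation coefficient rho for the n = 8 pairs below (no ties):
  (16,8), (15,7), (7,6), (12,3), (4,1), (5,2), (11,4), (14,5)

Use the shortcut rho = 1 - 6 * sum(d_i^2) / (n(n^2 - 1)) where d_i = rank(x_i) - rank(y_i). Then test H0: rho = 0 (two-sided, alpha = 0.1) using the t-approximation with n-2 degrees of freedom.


Step 1: Rank x and y separately (midranks; no ties here).
rank(x): 16->8, 15->7, 7->3, 12->5, 4->1, 5->2, 11->4, 14->6
rank(y): 8->8, 7->7, 6->6, 3->3, 1->1, 2->2, 4->4, 5->5
Step 2: d_i = R_x(i) - R_y(i); compute d_i^2.
  (8-8)^2=0, (7-7)^2=0, (3-6)^2=9, (5-3)^2=4, (1-1)^2=0, (2-2)^2=0, (4-4)^2=0, (6-5)^2=1
sum(d^2) = 14.
Step 3: rho = 1 - 6*14 / (8*(8^2 - 1)) = 1 - 84/504 = 0.833333.
Step 4: Under H0, t = rho * sqrt((n-2)/(1-rho^2)) = 3.6927 ~ t(6).
Step 5: Two-sided p-value from the t-distribution with 6 df = 0.010176.
Step 6: alpha = 0.1. reject H0.

rho = 0.8333, p = 0.010176, reject H0 at alpha = 0.1.


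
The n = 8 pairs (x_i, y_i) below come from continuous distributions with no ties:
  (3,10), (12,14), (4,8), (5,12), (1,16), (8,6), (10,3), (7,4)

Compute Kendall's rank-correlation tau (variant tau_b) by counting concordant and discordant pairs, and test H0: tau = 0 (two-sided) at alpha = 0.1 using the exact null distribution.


Step 1: Enumerate the 28 unordered pairs (i,j) with i<j and classify each by sign(x_j-x_i) * sign(y_j-y_i).
  (1,2):dx=+9,dy=+4->C; (1,3):dx=+1,dy=-2->D; (1,4):dx=+2,dy=+2->C; (1,5):dx=-2,dy=+6->D
  (1,6):dx=+5,dy=-4->D; (1,7):dx=+7,dy=-7->D; (1,8):dx=+4,dy=-6->D; (2,3):dx=-8,dy=-6->C
  (2,4):dx=-7,dy=-2->C; (2,5):dx=-11,dy=+2->D; (2,6):dx=-4,dy=-8->C; (2,7):dx=-2,dy=-11->C
  (2,8):dx=-5,dy=-10->C; (3,4):dx=+1,dy=+4->C; (3,5):dx=-3,dy=+8->D; (3,6):dx=+4,dy=-2->D
  (3,7):dx=+6,dy=-5->D; (3,8):dx=+3,dy=-4->D; (4,5):dx=-4,dy=+4->D; (4,6):dx=+3,dy=-6->D
  (4,7):dx=+5,dy=-9->D; (4,8):dx=+2,dy=-8->D; (5,6):dx=+7,dy=-10->D; (5,7):dx=+9,dy=-13->D
  (5,8):dx=+6,dy=-12->D; (6,7):dx=+2,dy=-3->D; (6,8):dx=-1,dy=-2->C; (7,8):dx=-3,dy=+1->D
Step 2: C = 9, D = 19, total pairs = 28.
Step 3: tau = (C - D)/(n(n-1)/2) = (9 - 19)/28 = -0.357143.
Step 4: Exact two-sided p-value (enumerate n! = 40320 permutations of y under H0): p = 0.275099.
Step 5: alpha = 0.1. fail to reject H0.

tau_b = -0.3571 (C=9, D=19), p = 0.275099, fail to reject H0.


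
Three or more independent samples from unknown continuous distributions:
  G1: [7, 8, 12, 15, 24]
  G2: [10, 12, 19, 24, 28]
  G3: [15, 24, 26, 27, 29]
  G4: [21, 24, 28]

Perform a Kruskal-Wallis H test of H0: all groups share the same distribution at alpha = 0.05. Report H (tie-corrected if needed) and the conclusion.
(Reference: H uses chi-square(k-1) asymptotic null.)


Step 1: Combine all N = 18 observations and assign midranks.
sorted (value, group, rank): (7,G1,1), (8,G1,2), (10,G2,3), (12,G1,4.5), (12,G2,4.5), (15,G1,6.5), (15,G3,6.5), (19,G2,8), (21,G4,9), (24,G1,11.5), (24,G2,11.5), (24,G3,11.5), (24,G4,11.5), (26,G3,14), (27,G3,15), (28,G2,16.5), (28,G4,16.5), (29,G3,18)
Step 2: Sum ranks within each group.
R_1 = 25.5 (n_1 = 5)
R_2 = 43.5 (n_2 = 5)
R_3 = 65 (n_3 = 5)
R_4 = 37 (n_4 = 3)
Step 3: H = 12/(N(N+1)) * sum(R_i^2/n_i) - 3(N+1)
     = 12/(18*19) * (25.5^2/5 + 43.5^2/5 + 65^2/5 + 37^2/3) - 3*19
     = 0.035088 * 1809.83 - 57
     = 6.502924.
Step 4: Ties present; correction factor C = 1 - 78/(18^3 - 18) = 0.986584. Corrected H = 6.502924 / 0.986584 = 6.591353.
Step 5: Under H0, H ~ chi^2(3); p-value = 0.086129.
Step 6: alpha = 0.05. fail to reject H0.

H = 6.5914, df = 3, p = 0.086129, fail to reject H0.


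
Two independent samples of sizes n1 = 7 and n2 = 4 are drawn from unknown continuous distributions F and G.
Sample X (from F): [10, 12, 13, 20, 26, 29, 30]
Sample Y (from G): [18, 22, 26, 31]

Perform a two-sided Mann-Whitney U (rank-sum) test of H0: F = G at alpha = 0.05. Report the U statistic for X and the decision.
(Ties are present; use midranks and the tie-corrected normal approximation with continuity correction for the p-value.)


Step 1: Combine and sort all 11 observations; assign midranks.
sorted (value, group): (10,X), (12,X), (13,X), (18,Y), (20,X), (22,Y), (26,X), (26,Y), (29,X), (30,X), (31,Y)
ranks: 10->1, 12->2, 13->3, 18->4, 20->5, 22->6, 26->7.5, 26->7.5, 29->9, 30->10, 31->11
Step 2: Rank sum for X: R1 = 1 + 2 + 3 + 5 + 7.5 + 9 + 10 = 37.5.
Step 3: U_X = R1 - n1(n1+1)/2 = 37.5 - 7*8/2 = 37.5 - 28 = 9.5.
       U_Y = n1*n2 - U_X = 28 - 9.5 = 18.5.
Step 4: Ties are present, so use the tie-corrected normal approximation (with continuity correction) for the p-value.
Step 5: p-value = 0.448659; compare to alpha = 0.05. fail to reject H0.

U_X = 9.5, p = 0.448659, fail to reject H0 at alpha = 0.05.


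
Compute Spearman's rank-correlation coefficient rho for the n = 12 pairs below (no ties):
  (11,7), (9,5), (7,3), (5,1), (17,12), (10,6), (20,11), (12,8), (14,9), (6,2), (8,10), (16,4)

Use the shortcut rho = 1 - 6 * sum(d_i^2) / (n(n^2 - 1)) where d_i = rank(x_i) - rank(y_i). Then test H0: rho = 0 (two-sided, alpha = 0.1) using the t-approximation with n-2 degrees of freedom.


Step 1: Rank x and y separately (midranks; no ties here).
rank(x): 11->7, 9->5, 7->3, 5->1, 17->11, 10->6, 20->12, 12->8, 14->9, 6->2, 8->4, 16->10
rank(y): 7->7, 5->5, 3->3, 1->1, 12->12, 6->6, 11->11, 8->8, 9->9, 2->2, 10->10, 4->4
Step 2: d_i = R_x(i) - R_y(i); compute d_i^2.
  (7-7)^2=0, (5-5)^2=0, (3-3)^2=0, (1-1)^2=0, (11-12)^2=1, (6-6)^2=0, (12-11)^2=1, (8-8)^2=0, (9-9)^2=0, (2-2)^2=0, (4-10)^2=36, (10-4)^2=36
sum(d^2) = 74.
Step 3: rho = 1 - 6*74 / (12*(12^2 - 1)) = 1 - 444/1716 = 0.741259.
Step 4: Under H0, t = rho * sqrt((n-2)/(1-rho^2)) = 3.4923 ~ t(10).
Step 5: Two-sided p-value from the t-distribution with 10 df = 0.005801.
Step 6: alpha = 0.1. reject H0.

rho = 0.7413, p = 0.005801, reject H0 at alpha = 0.1.


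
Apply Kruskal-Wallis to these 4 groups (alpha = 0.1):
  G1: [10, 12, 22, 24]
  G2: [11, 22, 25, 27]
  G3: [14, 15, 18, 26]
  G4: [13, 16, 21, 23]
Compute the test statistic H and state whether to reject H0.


Step 1: Combine all N = 16 observations and assign midranks.
sorted (value, group, rank): (10,G1,1), (11,G2,2), (12,G1,3), (13,G4,4), (14,G3,5), (15,G3,6), (16,G4,7), (18,G3,8), (21,G4,9), (22,G1,10.5), (22,G2,10.5), (23,G4,12), (24,G1,13), (25,G2,14), (26,G3,15), (27,G2,16)
Step 2: Sum ranks within each group.
R_1 = 27.5 (n_1 = 4)
R_2 = 42.5 (n_2 = 4)
R_3 = 34 (n_3 = 4)
R_4 = 32 (n_4 = 4)
Step 3: H = 12/(N(N+1)) * sum(R_i^2/n_i) - 3(N+1)
     = 12/(16*17) * (27.5^2/4 + 42.5^2/4 + 34^2/4 + 32^2/4) - 3*17
     = 0.044118 * 1185.62 - 51
     = 1.306985.
Step 4: Ties present; correction factor C = 1 - 6/(16^3 - 16) = 0.998529. Corrected H = 1.306985 / 0.998529 = 1.308910.
Step 5: Under H0, H ~ chi^2(3); p-value = 0.727018.
Step 6: alpha = 0.1. fail to reject H0.

H = 1.3089, df = 3, p = 0.727018, fail to reject H0.


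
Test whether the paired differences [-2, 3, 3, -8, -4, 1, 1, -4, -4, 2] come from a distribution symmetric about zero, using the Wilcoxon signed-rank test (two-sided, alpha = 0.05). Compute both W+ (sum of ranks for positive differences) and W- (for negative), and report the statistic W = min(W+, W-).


Step 1: Drop any zero differences (none here) and take |d_i|.
|d| = [2, 3, 3, 8, 4, 1, 1, 4, 4, 2]
Step 2: Midrank |d_i| (ties get averaged ranks).
ranks: |2|->3.5, |3|->5.5, |3|->5.5, |8|->10, |4|->8, |1|->1.5, |1|->1.5, |4|->8, |4|->8, |2|->3.5
Step 3: Attach original signs; sum ranks with positive sign and with negative sign.
W+ = 5.5 + 5.5 + 1.5 + 1.5 + 3.5 = 17.5
W- = 3.5 + 10 + 8 + 8 + 8 = 37.5
(Check: W+ + W- = 55 should equal n(n+1)/2 = 55.)
Step 4: Test statistic W = min(W+, W-) = 17.5.
Step 5: Ties in |d|, so use the tie-corrected normal approximation.
        E[W] = n(n+1)/4 = 10*11/4 = 27.5.
        Tie groups: |d|=1 (t=2), |d|=2 (t=2), |d|=3 (t=2), |d|=4 (t=3); sum(t^3 - t) = 42.
        Var[W] = n(n+1)(2n+1)/24 - sum(t^3-t)/48 = 2310/24 - 42/48 = 95.375.
        z = (W - E[W]) / sqrt(Var[W]) = (17.5 - 27.5) / 9.7660 = -1.0240.
        Two-sided p = 2*Phi(z) = 0.305854.
Step 6: alpha = 0.05. fail to reject H0.

W+ = 17.5, W- = 37.5, W = min = 17.5, p = 0.305854, fail to reject H0.


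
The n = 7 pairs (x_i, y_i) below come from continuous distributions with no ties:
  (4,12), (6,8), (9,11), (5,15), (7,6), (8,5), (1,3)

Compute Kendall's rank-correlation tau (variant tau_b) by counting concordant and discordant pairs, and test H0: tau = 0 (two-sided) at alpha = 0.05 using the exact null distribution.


Step 1: Enumerate the 21 unordered pairs (i,j) with i<j and classify each by sign(x_j-x_i) * sign(y_j-y_i).
  (1,2):dx=+2,dy=-4->D; (1,3):dx=+5,dy=-1->D; (1,4):dx=+1,dy=+3->C; (1,5):dx=+3,dy=-6->D
  (1,6):dx=+4,dy=-7->D; (1,7):dx=-3,dy=-9->C; (2,3):dx=+3,dy=+3->C; (2,4):dx=-1,dy=+7->D
  (2,5):dx=+1,dy=-2->D; (2,6):dx=+2,dy=-3->D; (2,7):dx=-5,dy=-5->C; (3,4):dx=-4,dy=+4->D
  (3,5):dx=-2,dy=-5->C; (3,6):dx=-1,dy=-6->C; (3,7):dx=-8,dy=-8->C; (4,5):dx=+2,dy=-9->D
  (4,6):dx=+3,dy=-10->D; (4,7):dx=-4,dy=-12->C; (5,6):dx=+1,dy=-1->D; (5,7):dx=-6,dy=-3->C
  (6,7):dx=-7,dy=-2->C
Step 2: C = 10, D = 11, total pairs = 21.
Step 3: tau = (C - D)/(n(n-1)/2) = (10 - 11)/21 = -0.047619.
Step 4: Exact two-sided p-value (enumerate n! = 5040 permutations of y under H0): p = 1.000000.
Step 5: alpha = 0.05. fail to reject H0.

tau_b = -0.0476 (C=10, D=11), p = 1.000000, fail to reject H0.


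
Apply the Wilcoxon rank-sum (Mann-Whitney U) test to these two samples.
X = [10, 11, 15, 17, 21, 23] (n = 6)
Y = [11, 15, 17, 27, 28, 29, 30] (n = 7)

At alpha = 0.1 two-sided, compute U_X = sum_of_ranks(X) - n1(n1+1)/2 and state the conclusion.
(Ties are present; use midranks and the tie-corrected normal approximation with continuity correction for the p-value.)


Step 1: Combine and sort all 13 observations; assign midranks.
sorted (value, group): (10,X), (11,X), (11,Y), (15,X), (15,Y), (17,X), (17,Y), (21,X), (23,X), (27,Y), (28,Y), (29,Y), (30,Y)
ranks: 10->1, 11->2.5, 11->2.5, 15->4.5, 15->4.5, 17->6.5, 17->6.5, 21->8, 23->9, 27->10, 28->11, 29->12, 30->13
Step 2: Rank sum for X: R1 = 1 + 2.5 + 4.5 + 6.5 + 8 + 9 = 31.5.
Step 3: U_X = R1 - n1(n1+1)/2 = 31.5 - 6*7/2 = 31.5 - 21 = 10.5.
       U_Y = n1*n2 - U_X = 42 - 10.5 = 31.5.
Step 4: Ties are present, so use the tie-corrected normal approximation (with continuity correction) for the p-value.
Step 5: p-value = 0.151431; compare to alpha = 0.1. fail to reject H0.

U_X = 10.5, p = 0.151431, fail to reject H0 at alpha = 0.1.


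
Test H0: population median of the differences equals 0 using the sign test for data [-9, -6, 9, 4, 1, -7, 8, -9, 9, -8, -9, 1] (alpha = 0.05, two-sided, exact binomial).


Step 1: Discard zero differences. Original n = 12; n_eff = number of nonzero differences = 12.
Nonzero differences (with sign): -9, -6, +9, +4, +1, -7, +8, -9, +9, -8, -9, +1
Step 2: Count signs: positive = 6, negative = 6.
Step 3: Under H0: P(positive) = 0.5, so the number of positives S ~ Bin(12, 0.5).
Step 4: Two-sided exact p-value = sum of Bin(12,0.5) probabilities at or below the observed probability = 1.000000.
Step 5: alpha = 0.05. fail to reject H0.

n_eff = 12, pos = 6, neg = 6, p = 1.000000, fail to reject H0.


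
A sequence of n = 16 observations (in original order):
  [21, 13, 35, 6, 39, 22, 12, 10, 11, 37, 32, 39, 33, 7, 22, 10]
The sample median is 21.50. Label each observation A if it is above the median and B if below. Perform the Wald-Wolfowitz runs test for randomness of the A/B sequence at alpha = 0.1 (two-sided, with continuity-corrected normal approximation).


Step 1: Compute median = 21.50; label A = above, B = below.
Labels in order: BBABAABBBAAAABAB  (n_A = 8, n_B = 8)
Step 2: Count runs R = 9.
Step 3: Under H0 (random ordering), E[R] = 2*n_A*n_B/(n_A+n_B) + 1 = 2*8*8/16 + 1 = 9.0000.
        Var[R] = 2*n_A*n_B*(2*n_A*n_B - n_A - n_B) / ((n_A+n_B)^2 * (n_A+n_B-1)) = 14336/3840 = 3.7333.
        SD[R] = 1.9322.
Step 4: R = E[R], so z = 0 with no continuity correction.
Step 5: Two-sided p-value via normal approximation = 2*(1 - Phi(|z|)) = 1.000000.
Step 6: alpha = 0.1. fail to reject H0.

R = 9, z = 0.0000, p = 1.000000, fail to reject H0.


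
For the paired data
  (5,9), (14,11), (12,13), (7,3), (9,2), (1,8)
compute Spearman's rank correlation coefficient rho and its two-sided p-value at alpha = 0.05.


Step 1: Rank x and y separately (midranks; no ties here).
rank(x): 5->2, 14->6, 12->5, 7->3, 9->4, 1->1
rank(y): 9->4, 11->5, 13->6, 3->2, 2->1, 8->3
Step 2: d_i = R_x(i) - R_y(i); compute d_i^2.
  (2-4)^2=4, (6-5)^2=1, (5-6)^2=1, (3-2)^2=1, (4-1)^2=9, (1-3)^2=4
sum(d^2) = 20.
Step 3: rho = 1 - 6*20 / (6*(6^2 - 1)) = 1 - 120/210 = 0.428571.
Step 4: Under H0, t = rho * sqrt((n-2)/(1-rho^2)) = 0.9487 ~ t(4).
Step 5: Two-sided p-value from the t-distribution with 4 df = 0.396501.
Step 6: alpha = 0.05. fail to reject H0.

rho = 0.4286, p = 0.396501, fail to reject H0 at alpha = 0.05.


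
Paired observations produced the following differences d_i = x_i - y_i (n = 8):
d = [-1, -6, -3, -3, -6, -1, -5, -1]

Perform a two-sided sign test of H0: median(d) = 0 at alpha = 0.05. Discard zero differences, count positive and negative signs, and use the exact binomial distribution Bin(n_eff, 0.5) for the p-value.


Step 1: Discard zero differences. Original n = 8; n_eff = number of nonzero differences = 8.
Nonzero differences (with sign): -1, -6, -3, -3, -6, -1, -5, -1
Step 2: Count signs: positive = 0, negative = 8.
Step 3: Under H0: P(positive) = 0.5, so the number of positives S ~ Bin(8, 0.5).
Step 4: Two-sided exact p-value = sum of Bin(8,0.5) probabilities at or below the observed probability = 0.007812.
Step 5: alpha = 0.05. reject H0.

n_eff = 8, pos = 0, neg = 8, p = 0.007812, reject H0.


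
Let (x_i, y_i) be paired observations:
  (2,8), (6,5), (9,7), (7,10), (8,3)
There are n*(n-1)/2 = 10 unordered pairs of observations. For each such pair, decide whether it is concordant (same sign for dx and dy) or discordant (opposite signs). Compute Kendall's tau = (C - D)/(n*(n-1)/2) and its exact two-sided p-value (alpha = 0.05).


Step 1: Enumerate the 10 unordered pairs (i,j) with i<j and classify each by sign(x_j-x_i) * sign(y_j-y_i).
  (1,2):dx=+4,dy=-3->D; (1,3):dx=+7,dy=-1->D; (1,4):dx=+5,dy=+2->C; (1,5):dx=+6,dy=-5->D
  (2,3):dx=+3,dy=+2->C; (2,4):dx=+1,dy=+5->C; (2,5):dx=+2,dy=-2->D; (3,4):dx=-2,dy=+3->D
  (3,5):dx=-1,dy=-4->C; (4,5):dx=+1,dy=-7->D
Step 2: C = 4, D = 6, total pairs = 10.
Step 3: tau = (C - D)/(n(n-1)/2) = (4 - 6)/10 = -0.200000.
Step 4: Exact two-sided p-value (enumerate n! = 120 permutations of y under H0): p = 0.816667.
Step 5: alpha = 0.05. fail to reject H0.

tau_b = -0.2000 (C=4, D=6), p = 0.816667, fail to reject H0.


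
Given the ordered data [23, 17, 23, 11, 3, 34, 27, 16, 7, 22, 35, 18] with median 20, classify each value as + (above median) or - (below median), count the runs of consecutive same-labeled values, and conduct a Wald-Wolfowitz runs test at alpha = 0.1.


Step 1: Compute median = 20; label A = above, B = below.
Labels in order: ABABBAABBAAB  (n_A = 6, n_B = 6)
Step 2: Count runs R = 8.
Step 3: Under H0 (random ordering), E[R] = 2*n_A*n_B/(n_A+n_B) + 1 = 2*6*6/12 + 1 = 7.0000.
        Var[R] = 2*n_A*n_B*(2*n_A*n_B - n_A - n_B) / ((n_A+n_B)^2 * (n_A+n_B-1)) = 4320/1584 = 2.7273.
        SD[R] = 1.6514.
Step 4: Continuity-corrected z = (R - 0.5 - E[R]) / SD[R] = (8 - 0.5 - 7.0000) / 1.6514 = 0.3028.
Step 5: Two-sided p-value via normal approximation = 2*(1 - Phi(|z|)) = 0.762069.
Step 6: alpha = 0.1. fail to reject H0.

R = 8, z = 0.3028, p = 0.762069, fail to reject H0.


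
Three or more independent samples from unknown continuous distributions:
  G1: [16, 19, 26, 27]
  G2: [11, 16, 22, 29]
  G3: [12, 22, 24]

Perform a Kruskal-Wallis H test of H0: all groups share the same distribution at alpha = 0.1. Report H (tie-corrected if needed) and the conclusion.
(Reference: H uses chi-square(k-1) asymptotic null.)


Step 1: Combine all N = 11 observations and assign midranks.
sorted (value, group, rank): (11,G2,1), (12,G3,2), (16,G1,3.5), (16,G2,3.5), (19,G1,5), (22,G2,6.5), (22,G3,6.5), (24,G3,8), (26,G1,9), (27,G1,10), (29,G2,11)
Step 2: Sum ranks within each group.
R_1 = 27.5 (n_1 = 4)
R_2 = 22 (n_2 = 4)
R_3 = 16.5 (n_3 = 3)
Step 3: H = 12/(N(N+1)) * sum(R_i^2/n_i) - 3(N+1)
     = 12/(11*12) * (27.5^2/4 + 22^2/4 + 16.5^2/3) - 3*12
     = 0.090909 * 400.812 - 36
     = 0.437500.
Step 4: Ties present; correction factor C = 1 - 12/(11^3 - 11) = 0.990909. Corrected H = 0.437500 / 0.990909 = 0.441514.
Step 5: Under H0, H ~ chi^2(2); p-value = 0.801912.
Step 6: alpha = 0.1. fail to reject H0.

H = 0.4415, df = 2, p = 0.801912, fail to reject H0.


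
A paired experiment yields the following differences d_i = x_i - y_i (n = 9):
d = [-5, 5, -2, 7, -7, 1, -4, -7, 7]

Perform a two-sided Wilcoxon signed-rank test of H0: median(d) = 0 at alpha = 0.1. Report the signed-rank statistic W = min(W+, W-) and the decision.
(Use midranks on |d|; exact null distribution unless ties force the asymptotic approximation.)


Step 1: Drop any zero differences (none here) and take |d_i|.
|d| = [5, 5, 2, 7, 7, 1, 4, 7, 7]
Step 2: Midrank |d_i| (ties get averaged ranks).
ranks: |5|->4.5, |5|->4.5, |2|->2, |7|->7.5, |7|->7.5, |1|->1, |4|->3, |7|->7.5, |7|->7.5
Step 3: Attach original signs; sum ranks with positive sign and with negative sign.
W+ = 4.5 + 7.5 + 1 + 7.5 = 20.5
W- = 4.5 + 2 + 7.5 + 3 + 7.5 = 24.5
(Check: W+ + W- = 45 should equal n(n+1)/2 = 45.)
Step 4: Test statistic W = min(W+, W-) = 20.5.
Step 5: Ties in |d|, so use the tie-corrected normal approximation.
        E[W] = n(n+1)/4 = 9*10/4 = 22.5.
        Tie groups: |d|=5 (t=2), |d|=7 (t=4); sum(t^3 - t) = 66.
        Var[W] = n(n+1)(2n+1)/24 - sum(t^3-t)/48 = 1710/24 - 66/48 = 69.875.
        z = (W - E[W]) / sqrt(Var[W]) = (20.5 - 22.5) / 8.3591 = -0.2393.
        Two-sided p = 2*Phi(z) = 0.810904.
Step 6: alpha = 0.1. fail to reject H0.

W+ = 20.5, W- = 24.5, W = min = 20.5, p = 0.810904, fail to reject H0.


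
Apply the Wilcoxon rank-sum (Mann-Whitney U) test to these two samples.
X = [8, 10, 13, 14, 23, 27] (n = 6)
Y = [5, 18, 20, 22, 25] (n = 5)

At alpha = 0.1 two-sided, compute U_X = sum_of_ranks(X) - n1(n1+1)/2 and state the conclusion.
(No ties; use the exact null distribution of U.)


Step 1: Combine and sort all 11 observations; assign midranks.
sorted (value, group): (5,Y), (8,X), (10,X), (13,X), (14,X), (18,Y), (20,Y), (22,Y), (23,X), (25,Y), (27,X)
ranks: 5->1, 8->2, 10->3, 13->4, 14->5, 18->6, 20->7, 22->8, 23->9, 25->10, 27->11
Step 2: Rank sum for X: R1 = 2 + 3 + 4 + 5 + 9 + 11 = 34.
Step 3: U_X = R1 - n1(n1+1)/2 = 34 - 6*7/2 = 34 - 21 = 13.
       U_Y = n1*n2 - U_X = 30 - 13 = 17.
Step 4: No ties, so the exact null distribution of U (based on enumerating the C(11,6) = 462 equally likely rank assignments) gives the two-sided p-value.
Step 5: p-value = 0.792208; compare to alpha = 0.1. fail to reject H0.

U_X = 13, p = 0.792208, fail to reject H0 at alpha = 0.1.


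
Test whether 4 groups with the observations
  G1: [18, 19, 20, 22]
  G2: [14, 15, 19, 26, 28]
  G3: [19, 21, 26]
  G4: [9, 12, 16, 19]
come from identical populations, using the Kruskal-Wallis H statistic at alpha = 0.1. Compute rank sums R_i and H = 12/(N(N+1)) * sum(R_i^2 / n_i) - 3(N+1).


Step 1: Combine all N = 16 observations and assign midranks.
sorted (value, group, rank): (9,G4,1), (12,G4,2), (14,G2,3), (15,G2,4), (16,G4,5), (18,G1,6), (19,G1,8.5), (19,G2,8.5), (19,G3,8.5), (19,G4,8.5), (20,G1,11), (21,G3,12), (22,G1,13), (26,G2,14.5), (26,G3,14.5), (28,G2,16)
Step 2: Sum ranks within each group.
R_1 = 38.5 (n_1 = 4)
R_2 = 46 (n_2 = 5)
R_3 = 35 (n_3 = 3)
R_4 = 16.5 (n_4 = 4)
Step 3: H = 12/(N(N+1)) * sum(R_i^2/n_i) - 3(N+1)
     = 12/(16*17) * (38.5^2/4 + 46^2/5 + 35^2/3 + 16.5^2/4) - 3*17
     = 0.044118 * 1270.16 - 51
     = 5.036397.
Step 4: Ties present; correction factor C = 1 - 66/(16^3 - 16) = 0.983824. Corrected H = 5.036397 / 0.983824 = 5.119208.
Step 5: Under H0, H ~ chi^2(3); p-value = 0.163273.
Step 6: alpha = 0.1. fail to reject H0.

H = 5.1192, df = 3, p = 0.163273, fail to reject H0.


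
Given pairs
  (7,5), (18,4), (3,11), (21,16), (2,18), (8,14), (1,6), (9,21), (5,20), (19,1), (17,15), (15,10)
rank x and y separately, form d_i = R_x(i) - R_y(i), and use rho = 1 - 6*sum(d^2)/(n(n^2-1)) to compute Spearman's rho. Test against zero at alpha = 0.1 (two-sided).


Step 1: Rank x and y separately (midranks; no ties here).
rank(x): 7->5, 18->10, 3->3, 21->12, 2->2, 8->6, 1->1, 9->7, 5->4, 19->11, 17->9, 15->8
rank(y): 5->3, 4->2, 11->6, 16->9, 18->10, 14->7, 6->4, 21->12, 20->11, 1->1, 15->8, 10->5
Step 2: d_i = R_x(i) - R_y(i); compute d_i^2.
  (5-3)^2=4, (10-2)^2=64, (3-6)^2=9, (12-9)^2=9, (2-10)^2=64, (6-7)^2=1, (1-4)^2=9, (7-12)^2=25, (4-11)^2=49, (11-1)^2=100, (9-8)^2=1, (8-5)^2=9
sum(d^2) = 344.
Step 3: rho = 1 - 6*344 / (12*(12^2 - 1)) = 1 - 2064/1716 = -0.202797.
Step 4: Under H0, t = rho * sqrt((n-2)/(1-rho^2)) = -0.6549 ~ t(10).
Step 5: Two-sided p-value from the t-distribution with 10 df = 0.527302.
Step 6: alpha = 0.1. fail to reject H0.

rho = -0.2028, p = 0.527302, fail to reject H0 at alpha = 0.1.
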